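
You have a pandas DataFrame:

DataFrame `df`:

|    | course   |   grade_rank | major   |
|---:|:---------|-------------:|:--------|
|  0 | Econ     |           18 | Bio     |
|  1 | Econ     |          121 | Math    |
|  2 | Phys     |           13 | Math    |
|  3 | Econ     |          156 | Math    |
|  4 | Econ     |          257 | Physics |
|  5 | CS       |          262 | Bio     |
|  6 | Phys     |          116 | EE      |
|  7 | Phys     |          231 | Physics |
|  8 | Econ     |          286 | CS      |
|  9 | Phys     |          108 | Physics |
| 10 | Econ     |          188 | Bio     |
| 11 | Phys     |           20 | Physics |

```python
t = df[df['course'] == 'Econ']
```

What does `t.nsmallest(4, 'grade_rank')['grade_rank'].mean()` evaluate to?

120.75

filter rows where course == 'Econ':
   course  grade_rank    major
0    Econ          18      Bio
1    Econ         121     Math
3    Econ         156     Math
4    Econ         257  Physics
8    Econ         286       CS
10   Econ         188      Bio
take 4 rows with smallest grade_rank:
   course  grade_rank major
0    Econ          18   Bio
1    Econ         121  Math
3    Econ         156  Math
10   Econ         188   Bio
mean of column 'grade_rank' → 120.75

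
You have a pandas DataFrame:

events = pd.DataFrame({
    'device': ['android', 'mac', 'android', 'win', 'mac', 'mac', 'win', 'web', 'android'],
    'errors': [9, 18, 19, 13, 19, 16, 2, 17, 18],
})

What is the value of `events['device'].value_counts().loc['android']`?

value_counts of device:
device
android    3
mac        3
win        2
web        1
Name: count, dtype: int64
So loc['android'] = 3.

3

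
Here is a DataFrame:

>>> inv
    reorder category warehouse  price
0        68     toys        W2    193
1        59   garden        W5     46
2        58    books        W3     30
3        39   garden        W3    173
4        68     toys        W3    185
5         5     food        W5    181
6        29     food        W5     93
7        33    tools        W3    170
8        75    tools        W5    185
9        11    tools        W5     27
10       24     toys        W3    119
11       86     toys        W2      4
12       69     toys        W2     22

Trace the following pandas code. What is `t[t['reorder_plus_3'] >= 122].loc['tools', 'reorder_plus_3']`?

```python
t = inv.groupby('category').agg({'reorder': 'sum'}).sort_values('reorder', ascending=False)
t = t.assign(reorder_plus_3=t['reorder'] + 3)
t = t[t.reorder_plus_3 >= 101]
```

group by category, sum of reorder:
          reorder
category         
books          58
food           34
garden         98
tools         119
toys          315
sort by reorder descending:
          reorder
category         
toys          315
tools         119
garden         98
books          58
food           34
add column reorder_plus_3 = t['reorder'] + 3:
          reorder  reorder_plus_3
category                         
toys          315             318
tools         119             122
garden         98             101
books          58              61
food           34              37
filter rows where reorder_plus_3 >= 101:
          reorder  reorder_plus_3
category                         
toys          315             318
tools         119             122
garden         98             101
filter rows where reorder_plus_3 >= 122:
          reorder  reorder_plus_3
category                         
toys          315             318
tools         119             122

122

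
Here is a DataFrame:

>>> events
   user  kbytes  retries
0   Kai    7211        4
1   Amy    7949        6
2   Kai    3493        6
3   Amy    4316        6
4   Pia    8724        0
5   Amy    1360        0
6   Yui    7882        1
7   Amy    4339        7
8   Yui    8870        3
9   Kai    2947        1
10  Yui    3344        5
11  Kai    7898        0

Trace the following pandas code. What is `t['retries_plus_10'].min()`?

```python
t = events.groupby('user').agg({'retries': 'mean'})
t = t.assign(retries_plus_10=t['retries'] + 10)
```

10.0

group by user, mean of retries:
      retries
user         
Amy      4.75
Kai      2.75
Pia      0.00
Yui      3.00
add column retries_plus_10 = t['retries'] + 10:
      retries  retries_plus_10
user                          
Amy      4.75            14.75
Kai      2.75            12.75
Pia      0.00            10.00
Yui      3.00            13.00
So min() = 10.0.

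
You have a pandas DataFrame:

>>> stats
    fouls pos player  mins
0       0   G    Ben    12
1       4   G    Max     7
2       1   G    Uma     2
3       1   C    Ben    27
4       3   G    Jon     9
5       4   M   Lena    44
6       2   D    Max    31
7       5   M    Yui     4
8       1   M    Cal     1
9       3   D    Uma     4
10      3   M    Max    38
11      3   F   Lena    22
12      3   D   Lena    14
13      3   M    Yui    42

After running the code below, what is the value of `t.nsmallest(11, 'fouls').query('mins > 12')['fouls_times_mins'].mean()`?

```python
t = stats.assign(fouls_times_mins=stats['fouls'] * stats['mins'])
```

add column fouls_times_mins = stats['fouls'] * stats['mins']:
    fouls pos player  mins  fouls_times_mins
0       0   G    Ben    12                 0
1       4   G    Max     7                28
2       1   G    Uma     2                 2
3       1   C    Ben    27                27
4       3   G    Jon     9                27
5       4   M   Lena    44               176
6       2   D    Max    31                62
7       5   M    Yui     4                20
8       1   M    Cal     1                 1
9       3   D    Uma     4                12
10      3   M    Max    38               114
11      3   F   Lena    22                66
12      3   D   Lena    14                42
13      3   M    Yui    42               126
take 11 rows with smallest fouls:
    fouls pos player  mins  fouls_times_mins
0       0   G    Ben    12                 0
2       1   G    Uma     2                 2
3       1   C    Ben    27                27
8       1   M    Cal     1                 1
6       2   D    Max    31                62
4       3   G    Jon     9                27
9       3   D    Uma     4                12
10      3   M    Max    38               114
11      3   F   Lena    22                66
12      3   D   Lena    14                42
13      3   M    Yui    42               126
filter rows where mins > 12:
    fouls pos player  mins  fouls_times_mins
3       1   C    Ben    27                27
6       2   D    Max    31                62
10      3   M    Max    38               114
11      3   F   Lena    22                66
12      3   D   Lena    14                42
13      3   M    Yui    42               126

72.8333333333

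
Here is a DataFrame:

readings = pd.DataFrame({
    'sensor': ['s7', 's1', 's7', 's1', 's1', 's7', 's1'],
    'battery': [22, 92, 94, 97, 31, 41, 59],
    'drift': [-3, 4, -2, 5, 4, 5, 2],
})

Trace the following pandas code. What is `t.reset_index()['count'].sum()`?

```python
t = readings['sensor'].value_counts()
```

value_counts of sensor:
sensor
s1    4
s7    3
Name: count, dtype: int64
reset_index():
  sensor  count
0     s1      4
1     s7      3
Taking the sum of column 'count' gives 7.

7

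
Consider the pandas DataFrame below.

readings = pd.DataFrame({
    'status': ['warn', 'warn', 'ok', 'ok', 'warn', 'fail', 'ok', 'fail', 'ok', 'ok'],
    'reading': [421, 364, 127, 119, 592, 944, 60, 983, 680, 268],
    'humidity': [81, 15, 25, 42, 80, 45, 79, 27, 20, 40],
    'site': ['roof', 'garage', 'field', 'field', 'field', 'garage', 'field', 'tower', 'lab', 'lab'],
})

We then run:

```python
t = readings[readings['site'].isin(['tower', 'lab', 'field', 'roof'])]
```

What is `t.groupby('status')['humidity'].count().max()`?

filter rows where site in ['tower', 'lab', 'field', 'roof']:
  status  reading  humidity   site
0   warn      421        81   roof
2     ok      127        25  field
3     ok      119        42  field
4   warn      592        80  field
6     ok       60        79  field
7   fail      983        27  tower
8     ok      680        20    lab
9     ok      268        40    lab
group by status, count of humidity:
status
fail    1
ok      5
warn    2
Name: humidity, dtype: int64
Then the max of the resulting series: 5

5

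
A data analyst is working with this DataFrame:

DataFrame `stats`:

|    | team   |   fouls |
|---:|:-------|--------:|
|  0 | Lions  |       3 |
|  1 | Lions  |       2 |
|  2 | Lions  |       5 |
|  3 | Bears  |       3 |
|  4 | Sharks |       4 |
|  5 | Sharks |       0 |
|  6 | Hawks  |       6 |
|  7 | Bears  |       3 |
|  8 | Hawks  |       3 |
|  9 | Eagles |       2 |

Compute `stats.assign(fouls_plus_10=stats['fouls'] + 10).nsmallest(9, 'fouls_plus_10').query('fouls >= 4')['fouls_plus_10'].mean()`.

add column fouls_plus_10 = stats['fouls'] + 10:
     team  fouls  fouls_plus_10
0   Lions      3             13
1   Lions      2             12
2   Lions      5             15
3   Bears      3             13
4  Sharks      4             14
5  Sharks      0             10
6   Hawks      6             16
7   Bears      3             13
8   Hawks      3             13
9  Eagles      2             12
take 9 rows with smallest fouls_plus_10:
     team  fouls  fouls_plus_10
5  Sharks      0             10
1   Lions      2             12
9  Eagles      2             12
0   Lions      3             13
3   Bears      3             13
7   Bears      3             13
8   Hawks      3             13
4  Sharks      4             14
2   Lions      5             15
filter rows where fouls >= 4:
     team  fouls  fouls_plus_10
4  Sharks      4             14
2   Lions      5             15

14.5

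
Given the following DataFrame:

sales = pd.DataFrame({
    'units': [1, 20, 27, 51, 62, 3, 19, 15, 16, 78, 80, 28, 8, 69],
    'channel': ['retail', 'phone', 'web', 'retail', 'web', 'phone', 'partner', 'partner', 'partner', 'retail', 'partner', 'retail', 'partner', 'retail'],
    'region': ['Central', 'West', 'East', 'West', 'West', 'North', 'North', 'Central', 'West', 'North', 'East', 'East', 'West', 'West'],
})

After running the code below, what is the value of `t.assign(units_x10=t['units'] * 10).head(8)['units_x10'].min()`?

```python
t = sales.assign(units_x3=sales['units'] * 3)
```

10

add column units_x3 = sales['units'] * 3:
    units  channel   region  units_x3
0       1   retail  Central         3
1      20    phone     West        60
2      27      web     East        81
3      51   retail     West       153
4      62      web     West       186
5       3    phone    North         9
6      19  partner    North        57
7      15  partner  Central        45
8      16  partner     West        48
9      78   retail    North       234
10     80  partner     East       240
11     28   retail     East        84
12      8  partner     West        24
13     69   retail     West       207
add column units_x10 = t['units'] * 10:
    units  channel   region  units_x3  units_x10
0       1   retail  Central         3         10
1      20    phone     West        60        200
2      27      web     East        81        270
3      51   retail     West       153        510
4      62      web     West       186        620
5       3    phone    North         9         30
6      19  partner    North        57        190
7      15  partner  Central        45        150
8      16  partner     West        48        160
9      78   retail    North       234        780
10     80  partner     East       240        800
11     28   retail     East        84        280
12      8  partner     West        24         80
13     69   retail     West       207        690
take first 8 rows:
   units  channel   region  units_x3  units_x10
0      1   retail  Central         3         10
1     20    phone     West        60        200
2     27      web     East        81        270
3     51   retail     West       153        510
4     62      web     West       186        620
5      3    phone    North         9         30
6     19  partner    North        57        190
7     15  partner  Central        45        150
Finally, min of column 'units_x10' = 10.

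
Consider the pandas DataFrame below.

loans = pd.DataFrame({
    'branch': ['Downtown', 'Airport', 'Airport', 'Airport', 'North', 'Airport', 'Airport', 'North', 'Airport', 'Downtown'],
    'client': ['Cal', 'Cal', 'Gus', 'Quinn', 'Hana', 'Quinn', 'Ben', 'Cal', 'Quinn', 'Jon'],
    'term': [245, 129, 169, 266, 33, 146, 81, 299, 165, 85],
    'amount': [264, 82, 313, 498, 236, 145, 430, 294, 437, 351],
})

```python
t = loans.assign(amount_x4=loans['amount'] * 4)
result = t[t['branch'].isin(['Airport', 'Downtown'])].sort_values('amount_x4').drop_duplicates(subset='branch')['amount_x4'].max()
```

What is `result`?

1056

add column amount_x4 = loans['amount'] * 4:
     branch client  term  amount  amount_x4
0  Downtown    Cal   245     264       1056
1   Airport    Cal   129      82        328
2   Airport    Gus   169     313       1252
3   Airport  Quinn   266     498       1992
4     North   Hana    33     236        944
5   Airport  Quinn   146     145        580
6   Airport    Ben    81     430       1720
7     North    Cal   299     294       1176
8   Airport  Quinn   165     437       1748
9  Downtown    Jon    85     351       1404
filter rows where branch in ['Airport', 'Downtown']:
     branch client  term  amount  amount_x4
0  Downtown    Cal   245     264       1056
1   Airport    Cal   129      82        328
2   Airport    Gus   169     313       1252
3   Airport  Quinn   266     498       1992
5   Airport  Quinn   146     145        580
6   Airport    Ben    81     430       1720
8   Airport  Quinn   165     437       1748
9  Downtown    Jon    85     351       1404
sort by amount_x4:
     branch client  term  amount  amount_x4
1   Airport    Cal   129      82        328
5   Airport  Quinn   146     145        580
0  Downtown    Cal   245     264       1056
2   Airport    Gus   169     313       1252
9  Downtown    Jon    85     351       1404
6   Airport    Ben    81     430       1720
8   Airport  Quinn   165     437       1748
3   Airport  Quinn   266     498       1992
drop duplicate branch (keep=first):
     branch client  term  amount  amount_x4
1   Airport    Cal   129      82        328
0  Downtown    Cal   245     264       1056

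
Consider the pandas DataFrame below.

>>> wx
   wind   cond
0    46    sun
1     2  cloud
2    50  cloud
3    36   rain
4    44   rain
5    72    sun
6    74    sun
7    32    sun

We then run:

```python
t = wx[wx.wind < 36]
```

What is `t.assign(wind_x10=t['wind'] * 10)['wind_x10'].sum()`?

340

filter rows where wind < 36:
   wind   cond
1     2  cloud
7    32    sun
add column wind_x10 = t['wind'] * 10:
   wind   cond  wind_x10
1     2  cloud        20
7    32    sun       320
Finally, sum of column 'wind_x10' = 340.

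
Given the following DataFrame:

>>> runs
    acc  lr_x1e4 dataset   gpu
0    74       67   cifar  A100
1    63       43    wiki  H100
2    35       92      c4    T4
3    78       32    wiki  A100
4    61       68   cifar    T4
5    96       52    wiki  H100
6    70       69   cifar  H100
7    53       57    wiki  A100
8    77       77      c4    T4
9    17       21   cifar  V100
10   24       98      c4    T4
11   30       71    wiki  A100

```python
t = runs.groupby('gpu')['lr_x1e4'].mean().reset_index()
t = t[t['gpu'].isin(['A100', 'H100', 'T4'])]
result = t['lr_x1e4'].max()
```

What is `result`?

group by gpu, mean of lr_x1e4:
gpu
A100    56.750000
H100    54.666667
T4      83.750000
V100    21.000000
Name: lr_x1e4, dtype: float64
reset_index():
    gpu    lr_x1e4
0  A100  56.750000
1  H100  54.666667
2    T4  83.750000
3  V100  21.000000
filter rows where gpu in ['A100', 'H100', 'T4']:
    gpu    lr_x1e4
0  A100  56.750000
1  H100  54.666667
2    T4  83.750000

83.75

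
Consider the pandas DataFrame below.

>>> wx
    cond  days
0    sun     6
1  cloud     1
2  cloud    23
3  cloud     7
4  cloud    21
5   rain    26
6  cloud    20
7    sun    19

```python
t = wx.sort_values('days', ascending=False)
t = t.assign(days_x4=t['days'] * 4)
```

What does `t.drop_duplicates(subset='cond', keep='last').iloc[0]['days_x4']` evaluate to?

sort by days descending:
    cond  days
5   rain    26
2  cloud    23
4  cloud    21
6  cloud    20
7    sun    19
3  cloud     7
0    sun     6
1  cloud     1
add column days_x4 = t['days'] * 4:
    cond  days  days_x4
5   rain    26      104
2  cloud    23       92
4  cloud    21       84
6  cloud    20       80
7    sun    19       76
3  cloud     7       28
0    sun     6       24
1  cloud     1        4
drop duplicate cond (keep=last):
    cond  days  days_x4
5   rain    26      104
0    sun     6       24
1  cloud     1        4
So iloc[0]['days_x4'] = 104.

104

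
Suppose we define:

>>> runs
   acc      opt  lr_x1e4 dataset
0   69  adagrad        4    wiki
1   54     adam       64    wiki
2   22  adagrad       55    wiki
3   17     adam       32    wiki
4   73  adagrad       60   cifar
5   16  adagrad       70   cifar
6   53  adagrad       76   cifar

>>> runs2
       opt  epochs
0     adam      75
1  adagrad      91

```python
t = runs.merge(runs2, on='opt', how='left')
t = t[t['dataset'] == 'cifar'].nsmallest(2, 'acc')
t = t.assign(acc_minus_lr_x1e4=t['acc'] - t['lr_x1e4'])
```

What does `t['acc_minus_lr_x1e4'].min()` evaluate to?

merge on 'opt' (how='left') → 7 rows:
   acc      opt  lr_x1e4 dataset  epochs
0   69  adagrad        4    wiki      91
1   54     adam       64    wiki      75
2   22  adagrad       55    wiki      91
3   17     adam       32    wiki      75
4   73  adagrad       60   cifar      91
5   16  adagrad       70   cifar      91
6   53  adagrad       76   cifar      91
filter rows where dataset == 'cifar':
   acc      opt  lr_x1e4 dataset  epochs
4   73  adagrad       60   cifar      91
5   16  adagrad       70   cifar      91
6   53  adagrad       76   cifar      91
take 2 rows with smallest acc:
   acc      opt  lr_x1e4 dataset  epochs
5   16  adagrad       70   cifar      91
6   53  adagrad       76   cifar      91
add column acc_minus_lr_x1e4 = t['acc'] - t['lr_x1e4']:
   acc      opt  lr_x1e4 dataset  epochs  acc_minus_lr_x1e4
5   16  adagrad       70   cifar      91                -54
6   53  adagrad       76   cifar      91                -23
Taking the min of column 'acc_minus_lr_x1e4' gives -54.

-54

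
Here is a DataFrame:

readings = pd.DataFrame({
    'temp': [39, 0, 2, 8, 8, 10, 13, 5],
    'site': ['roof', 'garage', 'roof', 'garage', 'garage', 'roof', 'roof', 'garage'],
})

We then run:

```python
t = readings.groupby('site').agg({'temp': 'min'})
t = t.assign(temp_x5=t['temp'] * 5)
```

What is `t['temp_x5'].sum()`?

10

group by site, min of temp:
        temp
site        
garage     0
roof       2
add column temp_x5 = t['temp'] * 5:
        temp  temp_x5
site                 
garage     0        0
roof       2       10
Then the sum of column 'temp_x5': 10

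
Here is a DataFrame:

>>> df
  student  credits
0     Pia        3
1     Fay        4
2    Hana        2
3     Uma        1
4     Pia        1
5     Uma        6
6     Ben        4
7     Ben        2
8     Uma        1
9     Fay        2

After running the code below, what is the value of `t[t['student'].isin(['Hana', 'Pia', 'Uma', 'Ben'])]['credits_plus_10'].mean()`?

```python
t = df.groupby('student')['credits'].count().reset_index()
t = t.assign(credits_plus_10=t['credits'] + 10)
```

group by student, count of credits:
student
Ben     2
Fay     2
Hana    1
Pia     2
Uma     3
Name: credits, dtype: int64
reset_index():
  student  credits
0     Ben        2
1     Fay        2
2    Hana        1
3     Pia        2
4     Uma        3
add column credits_plus_10 = t['credits'] + 10:
  student  credits  credits_plus_10
0     Ben        2               12
1     Fay        2               12
2    Hana        1               11
3     Pia        2               12
4     Uma        3               13
filter rows where student in ['Hana', 'Pia', 'Uma', 'Ben']:
  student  credits  credits_plus_10
0     Ben        2               12
2    Hana        1               11
3     Pia        2               12
4     Uma        3               13
Taking the mean of column 'credits_plus_10' gives 12.0.

12.0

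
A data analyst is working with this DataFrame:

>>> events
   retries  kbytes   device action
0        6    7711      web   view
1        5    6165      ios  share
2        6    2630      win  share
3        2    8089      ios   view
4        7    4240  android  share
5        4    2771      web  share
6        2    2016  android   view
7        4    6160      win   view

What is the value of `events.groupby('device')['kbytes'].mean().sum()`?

19891.0

group by device, mean of kbytes:
device
android    3128.0
ios        7127.0
web        5241.0
win        4395.0
Name: kbytes, dtype: float64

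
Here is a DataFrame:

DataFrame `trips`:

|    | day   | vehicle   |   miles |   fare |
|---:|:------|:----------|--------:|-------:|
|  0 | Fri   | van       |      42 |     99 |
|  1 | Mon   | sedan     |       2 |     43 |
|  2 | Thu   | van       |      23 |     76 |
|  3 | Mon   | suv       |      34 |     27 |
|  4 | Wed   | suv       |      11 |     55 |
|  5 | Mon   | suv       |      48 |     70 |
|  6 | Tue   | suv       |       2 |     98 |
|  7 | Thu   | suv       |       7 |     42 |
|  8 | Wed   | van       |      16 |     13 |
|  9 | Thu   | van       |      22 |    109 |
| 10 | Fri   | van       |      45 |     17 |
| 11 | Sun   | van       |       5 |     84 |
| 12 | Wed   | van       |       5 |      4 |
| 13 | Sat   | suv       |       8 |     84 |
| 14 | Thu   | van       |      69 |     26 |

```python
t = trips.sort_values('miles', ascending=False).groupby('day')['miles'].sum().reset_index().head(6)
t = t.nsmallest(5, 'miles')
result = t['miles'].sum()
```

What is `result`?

sort by miles descending:
    day vehicle  miles  fare
14  Thu     van     69    26
5   Mon     suv     48    70
10  Fri     van     45    17
0   Fri     van     42    99
3   Mon     suv     34    27
2   Thu     van     23    76
9   Thu     van     22   109
8   Wed     van     16    13
4   Wed     suv     11    55
13  Sat     suv      8    84
7   Thu     suv      7    42
11  Sun     van      5    84
12  Wed     van      5     4
1   Mon   sedan      2    43
6   Tue     suv      2    98
group by day, sum of miles:
day
Fri     87
Mon     84
Sat      8
Sun      5
Thu    121
Tue      2
Wed     32
Name: miles, dtype: int64
reset_index():
   day  miles
0  Fri     87
1  Mon     84
2  Sat      8
3  Sun      5
4  Thu    121
5  Tue      2
6  Wed     32
take first 6 rows:
   day  miles
0  Fri     87
1  Mon     84
2  Sat      8
3  Sun      5
4  Thu    121
5  Tue      2
take 5 rows with smallest miles:
   day  miles
5  Tue      2
3  Sun      5
2  Sat      8
1  Mon     84
0  Fri     87
Then the sum of column 'miles': 186

186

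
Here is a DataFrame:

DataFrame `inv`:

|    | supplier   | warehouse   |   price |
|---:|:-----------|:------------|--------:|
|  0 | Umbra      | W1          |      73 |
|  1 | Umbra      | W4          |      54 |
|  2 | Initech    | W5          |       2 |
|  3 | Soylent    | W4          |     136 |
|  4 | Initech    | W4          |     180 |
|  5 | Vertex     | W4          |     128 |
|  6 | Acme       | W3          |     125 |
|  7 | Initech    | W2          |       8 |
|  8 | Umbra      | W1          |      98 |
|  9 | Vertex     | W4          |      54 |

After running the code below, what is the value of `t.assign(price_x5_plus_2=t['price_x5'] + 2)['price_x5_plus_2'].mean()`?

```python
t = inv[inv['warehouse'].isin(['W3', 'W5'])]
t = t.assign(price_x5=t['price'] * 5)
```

filter rows where warehouse in ['W3', 'W5']:
  supplier warehouse  price
2  Initech        W5      2
6     Acme        W3    125
add column price_x5 = t['price'] * 5:
  supplier warehouse  price  price_x5
2  Initech        W5      2        10
6     Acme        W3    125       625
add column price_x5_plus_2 = t['price_x5'] + 2:
  supplier warehouse  price  price_x5  price_x5_plus_2
2  Initech        W5      2        10               12
6     Acme        W3    125       625              627
Finally, mean of column 'price_x5_plus_2' = 319.5.

319.5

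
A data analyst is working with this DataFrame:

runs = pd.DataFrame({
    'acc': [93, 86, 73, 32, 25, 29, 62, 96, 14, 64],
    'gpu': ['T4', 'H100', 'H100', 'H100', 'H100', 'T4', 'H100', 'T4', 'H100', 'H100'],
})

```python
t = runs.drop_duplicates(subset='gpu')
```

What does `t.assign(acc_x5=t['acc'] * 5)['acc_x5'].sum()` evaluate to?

895

drop duplicate gpu (keep=first):
   acc   gpu
0   93    T4
1   86  H100
add column acc_x5 = t['acc'] * 5:
   acc   gpu  acc_x5
0   93    T4     465
1   86  H100     430
Finally, sum of column 'acc_x5' = 895.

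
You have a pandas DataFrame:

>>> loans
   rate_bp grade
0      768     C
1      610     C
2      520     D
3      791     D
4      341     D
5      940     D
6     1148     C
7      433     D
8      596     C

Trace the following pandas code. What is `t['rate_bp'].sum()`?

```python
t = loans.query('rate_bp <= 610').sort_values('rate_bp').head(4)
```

filter rows where rate_bp <= 610:
   rate_bp grade
1      610     C
2      520     D
4      341     D
7      433     D
8      596     C
sort by rate_bp:
   rate_bp grade
4      341     D
7      433     D
2      520     D
8      596     C
1      610     C
take first 4 rows:
   rate_bp grade
4      341     D
7      433     D
2      520     D
8      596     C
Reading off the sum of column 'rate_bp', we get 1890.

1890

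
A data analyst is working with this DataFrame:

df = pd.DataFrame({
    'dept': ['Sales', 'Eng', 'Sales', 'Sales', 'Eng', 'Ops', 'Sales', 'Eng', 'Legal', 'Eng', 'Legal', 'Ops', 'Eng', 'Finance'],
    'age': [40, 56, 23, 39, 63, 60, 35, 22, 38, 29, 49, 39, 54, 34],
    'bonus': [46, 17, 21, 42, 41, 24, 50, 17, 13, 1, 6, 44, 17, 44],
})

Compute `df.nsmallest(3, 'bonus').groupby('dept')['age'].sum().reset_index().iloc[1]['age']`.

take 3 rows with smallest bonus:
     dept  age  bonus
9     Eng   29      1
10  Legal   49      6
8   Legal   38     13
group by dept, sum of age:
dept
Eng      29
Legal    87
Name: age, dtype: int64
reset_index():
    dept  age
0    Eng   29
1  Legal   87
Taking the value at position 1, column 'age' gives 87.

87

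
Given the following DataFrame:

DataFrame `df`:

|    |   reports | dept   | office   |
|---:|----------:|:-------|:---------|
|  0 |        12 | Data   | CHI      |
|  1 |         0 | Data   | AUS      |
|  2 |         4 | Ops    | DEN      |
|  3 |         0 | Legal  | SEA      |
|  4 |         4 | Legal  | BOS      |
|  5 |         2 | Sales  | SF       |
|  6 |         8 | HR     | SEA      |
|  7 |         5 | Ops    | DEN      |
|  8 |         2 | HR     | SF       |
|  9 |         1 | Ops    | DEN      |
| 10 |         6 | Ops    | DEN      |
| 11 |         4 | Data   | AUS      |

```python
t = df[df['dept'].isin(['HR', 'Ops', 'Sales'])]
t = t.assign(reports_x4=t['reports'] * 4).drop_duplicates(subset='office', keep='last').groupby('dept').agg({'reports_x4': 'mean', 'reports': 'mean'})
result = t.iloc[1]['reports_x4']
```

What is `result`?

24.0

filter rows where dept in ['HR', 'Ops', 'Sales']:
    reports   dept office
2         4    Ops    DEN
5         2  Sales     SF
6         8     HR    SEA
7         5    Ops    DEN
8         2     HR     SF
9         1    Ops    DEN
10        6    Ops    DEN
add column reports_x4 = t['reports'] * 4:
    reports   dept office  reports_x4
2         4    Ops    DEN          16
5         2  Sales     SF           8
6         8     HR    SEA          32
7         5    Ops    DEN          20
8         2     HR     SF           8
9         1    Ops    DEN           4
10        6    Ops    DEN          24
drop duplicate office (keep=last):
    reports dept office  reports_x4
6         8   HR    SEA          32
8         2   HR     SF           8
10        6  Ops    DEN          24
group by dept: mean(reports_x4), mean(reports):
      reports_x4  reports
dept                     
HR          20.0      5.0
Ops         24.0      6.0
value at position 1, column 'reports_x4' → 24.0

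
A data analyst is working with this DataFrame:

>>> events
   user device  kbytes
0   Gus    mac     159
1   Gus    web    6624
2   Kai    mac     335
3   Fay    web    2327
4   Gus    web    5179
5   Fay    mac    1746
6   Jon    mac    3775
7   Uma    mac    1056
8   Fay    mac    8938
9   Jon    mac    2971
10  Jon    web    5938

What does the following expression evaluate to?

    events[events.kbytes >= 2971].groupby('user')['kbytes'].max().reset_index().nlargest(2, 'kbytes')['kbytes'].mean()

filter rows where kbytes >= 2971:
   user device  kbytes
1   Gus    web    6624
4   Gus    web    5179
6   Jon    mac    3775
8   Fay    mac    8938
9   Jon    mac    2971
10  Jon    web    5938
group by user, max of kbytes:
user
Fay    8938
Gus    6624
Jon    5938
Name: kbytes, dtype: int64
reset_index():
  user  kbytes
0  Fay    8938
1  Gus    6624
2  Jon    5938
take 2 rows with largest kbytes:
  user  kbytes
0  Fay    8938
1  Gus    6624
Reading off the mean of column 'kbytes', we get 7781.0.

7781.0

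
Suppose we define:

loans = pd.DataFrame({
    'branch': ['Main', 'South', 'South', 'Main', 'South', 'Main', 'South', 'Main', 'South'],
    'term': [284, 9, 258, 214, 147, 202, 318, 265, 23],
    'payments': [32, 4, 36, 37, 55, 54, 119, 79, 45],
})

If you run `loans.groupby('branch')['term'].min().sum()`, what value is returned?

211

group by branch, min of term:
branch
Main     202
South      9
Name: term, dtype: int64
Taking the sum of the resulting series gives 211.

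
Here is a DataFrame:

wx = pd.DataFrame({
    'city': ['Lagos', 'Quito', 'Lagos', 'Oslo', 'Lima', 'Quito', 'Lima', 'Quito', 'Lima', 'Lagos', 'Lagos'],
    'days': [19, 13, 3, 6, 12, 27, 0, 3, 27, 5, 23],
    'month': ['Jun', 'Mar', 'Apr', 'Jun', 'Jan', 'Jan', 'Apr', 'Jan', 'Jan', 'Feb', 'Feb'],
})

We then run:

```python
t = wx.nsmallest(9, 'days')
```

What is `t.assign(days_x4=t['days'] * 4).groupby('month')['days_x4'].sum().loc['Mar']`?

52

take 9 rows with smallest days:
     city  days month
6    Lima     0   Apr
2   Lagos     3   Apr
7   Quito     3   Jan
9   Lagos     5   Feb
3    Oslo     6   Jun
4    Lima    12   Jan
1   Quito    13   Mar
0   Lagos    19   Jun
10  Lagos    23   Feb
add column days_x4 = t['days'] * 4:
     city  days month  days_x4
6    Lima     0   Apr        0
2   Lagos     3   Apr       12
7   Quito     3   Jan       12
9   Lagos     5   Feb       20
3    Oslo     6   Jun       24
4    Lima    12   Jan       48
1   Quito    13   Mar       52
0   Lagos    19   Jun       76
10  Lagos    23   Feb       92
group by month, sum of days_x4:
month
Apr     12
Feb    112
Jan     60
Jun    100
Mar     52
Name: days_x4, dtype: int64
Finally, value at index 'Mar' = 52.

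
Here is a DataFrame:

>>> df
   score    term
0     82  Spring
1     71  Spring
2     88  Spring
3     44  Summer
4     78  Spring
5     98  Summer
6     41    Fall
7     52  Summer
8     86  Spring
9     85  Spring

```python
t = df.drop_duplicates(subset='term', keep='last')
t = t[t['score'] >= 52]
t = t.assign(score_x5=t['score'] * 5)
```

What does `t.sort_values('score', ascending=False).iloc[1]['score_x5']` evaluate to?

drop duplicate term (keep=last):
   score    term
6     41    Fall
7     52  Summer
9     85  Spring
filter rows where score >= 52:
   score    term
7     52  Summer
9     85  Spring
add column score_x5 = t['score'] * 5:
   score    term  score_x5
7     52  Summer       260
9     85  Spring       425
sort by score descending:
   score    term  score_x5
9     85  Spring       425
7     52  Summer       260
Then the value at position 1, column 'score_x5': 260

260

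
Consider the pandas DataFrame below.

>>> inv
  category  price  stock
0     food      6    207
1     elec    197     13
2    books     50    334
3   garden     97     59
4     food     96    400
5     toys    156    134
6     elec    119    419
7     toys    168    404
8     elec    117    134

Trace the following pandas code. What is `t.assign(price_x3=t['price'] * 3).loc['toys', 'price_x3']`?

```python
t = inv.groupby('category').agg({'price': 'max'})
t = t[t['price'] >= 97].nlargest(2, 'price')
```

504

group by category, max of price:
          price
category       
books        50
elec        197
food         96
garden       97
toys        168
filter rows where price >= 97:
          price
category       
elec        197
garden       97
toys        168
take 2 rows with largest price:
          price
category       
elec        197
toys        168
add column price_x3 = t['price'] * 3:
          price  price_x3
category                 
elec        197       591
toys        168       504
Then the value at row 'toys', column 'price_x3': 504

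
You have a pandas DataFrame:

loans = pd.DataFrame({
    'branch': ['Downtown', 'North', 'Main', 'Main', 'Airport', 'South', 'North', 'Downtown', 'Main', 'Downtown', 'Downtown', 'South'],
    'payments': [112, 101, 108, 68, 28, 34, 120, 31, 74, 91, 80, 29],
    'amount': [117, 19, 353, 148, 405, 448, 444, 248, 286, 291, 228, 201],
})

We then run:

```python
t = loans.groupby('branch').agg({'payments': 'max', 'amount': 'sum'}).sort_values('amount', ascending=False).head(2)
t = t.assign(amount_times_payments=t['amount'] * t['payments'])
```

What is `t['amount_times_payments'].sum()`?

group by branch: max(payments), sum(amount):
          payments  amount
branch                    
Airport         28     405
Downtown       112     884
Main           108     787
North          120     463
South           34     649
sort by amount descending:
          payments  amount
branch                    
Downtown       112     884
Main           108     787
South           34     649
North          120     463
Airport         28     405
take first 2 rows:
          payments  amount
branch                    
Downtown       112     884
Main           108     787
add column amount_times_payments = t['amount'] * t['payments']:
          payments  amount  amount_times_payments
branch                                           
Downtown       112     884                  99008
Main           108     787                  84996
sum of column 'amount_times_payments' → 184004

184004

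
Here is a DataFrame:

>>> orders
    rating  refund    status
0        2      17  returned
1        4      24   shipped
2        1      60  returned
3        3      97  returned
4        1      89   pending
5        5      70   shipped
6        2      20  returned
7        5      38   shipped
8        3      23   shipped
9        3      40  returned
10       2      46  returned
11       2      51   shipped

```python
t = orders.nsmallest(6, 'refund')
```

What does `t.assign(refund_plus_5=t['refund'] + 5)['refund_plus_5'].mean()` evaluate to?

32.0

take 6 rows with smallest refund:
   rating  refund    status
0       2      17  returned
6       2      20  returned
8       3      23   shipped
1       4      24   shipped
7       5      38   shipped
9       3      40  returned
add column refund_plus_5 = t['refund'] + 5:
   rating  refund    status  refund_plus_5
0       2      17  returned             22
6       2      20  returned             25
8       3      23   shipped             28
1       4      24   shipped             29
7       5      38   shipped             43
9       3      40  returned             45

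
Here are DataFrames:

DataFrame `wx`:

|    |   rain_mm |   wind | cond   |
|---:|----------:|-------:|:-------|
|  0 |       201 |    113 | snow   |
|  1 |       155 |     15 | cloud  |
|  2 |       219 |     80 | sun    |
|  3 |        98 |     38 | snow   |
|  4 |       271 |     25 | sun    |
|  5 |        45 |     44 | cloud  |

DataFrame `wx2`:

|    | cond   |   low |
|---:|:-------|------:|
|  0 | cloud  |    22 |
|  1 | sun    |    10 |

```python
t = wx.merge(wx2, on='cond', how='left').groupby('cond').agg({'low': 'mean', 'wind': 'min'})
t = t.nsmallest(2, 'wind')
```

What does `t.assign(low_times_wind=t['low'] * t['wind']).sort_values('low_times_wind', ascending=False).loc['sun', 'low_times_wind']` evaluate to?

merge on 'cond' (how='left') → 6 rows:
   rain_mm  wind   cond   low
0      201   113   snow   NaN
1      155    15  cloud  22.0
2      219    80    sun  10.0
3       98    38   snow   NaN
4      271    25    sun  10.0
5       45    44  cloud  22.0
group by cond: mean(low), min(wind):
        low  wind
cond             
cloud  22.0    15
snow    NaN    38
sun    10.0    25
take 2 rows with smallest wind:
        low  wind
cond             
cloud  22.0    15
sun    10.0    25
add column low_times_wind = t['low'] * t['wind']:
        low  wind  low_times_wind
cond                             
cloud  22.0    15           330.0
sun    10.0    25           250.0
sort by low_times_wind descending:
        low  wind  low_times_wind
cond                             
cloud  22.0    15           330.0
sun    10.0    25           250.0
Reading off the value at row 'sun', column 'low_times_wind', we get 250.0.

250.0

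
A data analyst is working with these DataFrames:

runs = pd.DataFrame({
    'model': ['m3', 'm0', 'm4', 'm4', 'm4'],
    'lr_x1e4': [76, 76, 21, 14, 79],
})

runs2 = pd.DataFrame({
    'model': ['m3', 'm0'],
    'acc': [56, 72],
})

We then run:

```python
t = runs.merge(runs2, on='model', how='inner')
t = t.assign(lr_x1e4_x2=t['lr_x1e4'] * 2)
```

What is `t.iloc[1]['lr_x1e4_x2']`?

merge on 'model' (how='inner') → 2 rows:
  model  lr_x1e4  acc
0    m3       76   56
1    m0       76   72
add column lr_x1e4_x2 = t['lr_x1e4'] * 2:
  model  lr_x1e4  acc  lr_x1e4_x2
0    m3       76   56         152
1    m0       76   72         152
The value at position 1, column 'lr_x1e4_x2' is 152.

152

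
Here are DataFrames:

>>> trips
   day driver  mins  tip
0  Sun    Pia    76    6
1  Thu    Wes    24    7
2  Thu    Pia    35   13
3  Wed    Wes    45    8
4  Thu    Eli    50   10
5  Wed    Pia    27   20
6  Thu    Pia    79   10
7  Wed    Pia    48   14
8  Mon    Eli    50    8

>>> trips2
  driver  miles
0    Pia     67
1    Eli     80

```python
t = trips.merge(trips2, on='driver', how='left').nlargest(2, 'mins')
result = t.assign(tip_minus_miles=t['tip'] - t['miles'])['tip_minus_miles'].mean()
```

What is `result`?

-59.0

merge on 'driver' (how='left') → 9 rows:
   day driver  mins  tip  miles
0  Sun    Pia    76    6   67.0
1  Thu    Wes    24    7    NaN
2  Thu    Pia    35   13   67.0
3  Wed    Wes    45    8    NaN
4  Thu    Eli    50   10   80.0
5  Wed    Pia    27   20   67.0
6  Thu    Pia    79   10   67.0
7  Wed    Pia    48   14   67.0
8  Mon    Eli    50    8   80.0
take 2 rows with largest mins:
   day driver  mins  tip  miles
6  Thu    Pia    79   10   67.0
0  Sun    Pia    76    6   67.0
add column tip_minus_miles = t['tip'] - t['miles']:
   day driver  mins  tip  miles  tip_minus_miles
6  Thu    Pia    79   10   67.0            -57.0
0  Sun    Pia    76    6   67.0            -61.0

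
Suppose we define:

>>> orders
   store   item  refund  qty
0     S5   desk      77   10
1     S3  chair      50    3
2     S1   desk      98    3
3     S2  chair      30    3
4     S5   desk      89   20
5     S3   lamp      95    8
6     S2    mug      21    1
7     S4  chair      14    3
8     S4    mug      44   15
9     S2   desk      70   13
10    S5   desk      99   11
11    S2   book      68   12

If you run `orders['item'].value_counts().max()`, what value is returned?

5

value_counts of item:
item
desk     5
chair    3
mug      2
lamp     1
book     1
Name: count, dtype: int64
Taking the max of the resulting series gives 5.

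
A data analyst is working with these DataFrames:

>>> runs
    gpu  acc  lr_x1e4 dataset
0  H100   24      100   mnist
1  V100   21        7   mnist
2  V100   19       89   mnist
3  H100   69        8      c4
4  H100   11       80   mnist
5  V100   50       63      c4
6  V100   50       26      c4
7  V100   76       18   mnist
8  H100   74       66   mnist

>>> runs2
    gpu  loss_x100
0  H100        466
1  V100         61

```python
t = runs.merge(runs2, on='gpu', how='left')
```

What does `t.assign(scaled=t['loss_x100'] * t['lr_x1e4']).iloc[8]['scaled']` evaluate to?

merge on 'gpu' (how='left') → 9 rows:
    gpu  acc  lr_x1e4 dataset  loss_x100
0  H100   24      100   mnist        466
1  V100   21        7   mnist         61
2  V100   19       89   mnist         61
3  H100   69        8      c4        466
4  H100   11       80   mnist        466
5  V100   50       63      c4         61
6  V100   50       26      c4         61
7  V100   76       18   mnist         61
8  H100   74       66   mnist        466
add column scaled = t['loss_x100'] * t['lr_x1e4']:
    gpu  acc  lr_x1e4 dataset  loss_x100  scaled
0  H100   24      100   mnist        466   46600
1  V100   21        7   mnist         61     427
2  V100   19       89   mnist         61    5429
3  H100   69        8      c4        466    3728
4  H100   11       80   mnist        466   37280
5  V100   50       63      c4         61    3843
6  V100   50       26      c4         61    1586
7  V100   76       18   mnist         61    1098
8  H100   74       66   mnist        466   30756
Then the value at position 8, column 'scaled': 30756

30756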